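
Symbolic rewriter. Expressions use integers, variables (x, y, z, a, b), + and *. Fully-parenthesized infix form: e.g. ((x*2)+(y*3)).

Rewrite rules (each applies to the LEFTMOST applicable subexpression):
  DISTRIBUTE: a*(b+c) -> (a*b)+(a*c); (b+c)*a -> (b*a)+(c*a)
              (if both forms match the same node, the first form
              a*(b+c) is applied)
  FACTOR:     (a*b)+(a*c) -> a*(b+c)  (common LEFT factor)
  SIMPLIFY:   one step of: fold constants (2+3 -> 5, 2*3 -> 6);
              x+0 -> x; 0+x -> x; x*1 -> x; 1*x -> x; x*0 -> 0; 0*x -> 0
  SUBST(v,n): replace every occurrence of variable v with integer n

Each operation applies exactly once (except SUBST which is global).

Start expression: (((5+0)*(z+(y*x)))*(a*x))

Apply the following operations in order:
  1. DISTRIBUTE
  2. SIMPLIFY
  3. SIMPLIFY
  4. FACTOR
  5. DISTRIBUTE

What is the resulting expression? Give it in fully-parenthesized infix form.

Start: (((5+0)*(z+(y*x)))*(a*x))
Apply DISTRIBUTE at L (target: ((5+0)*(z+(y*x)))): (((5+0)*(z+(y*x)))*(a*x)) -> ((((5+0)*z)+((5+0)*(y*x)))*(a*x))
Apply SIMPLIFY at LLL (target: (5+0)): ((((5+0)*z)+((5+0)*(y*x)))*(a*x)) -> (((5*z)+((5+0)*(y*x)))*(a*x))
Apply SIMPLIFY at LRL (target: (5+0)): (((5*z)+((5+0)*(y*x)))*(a*x)) -> (((5*z)+(5*(y*x)))*(a*x))
Apply FACTOR at L (target: ((5*z)+(5*(y*x)))): (((5*z)+(5*(y*x)))*(a*x)) -> ((5*(z+(y*x)))*(a*x))
Apply DISTRIBUTE at L (target: (5*(z+(y*x)))): ((5*(z+(y*x)))*(a*x)) -> (((5*z)+(5*(y*x)))*(a*x))

Answer: (((5*z)+(5*(y*x)))*(a*x))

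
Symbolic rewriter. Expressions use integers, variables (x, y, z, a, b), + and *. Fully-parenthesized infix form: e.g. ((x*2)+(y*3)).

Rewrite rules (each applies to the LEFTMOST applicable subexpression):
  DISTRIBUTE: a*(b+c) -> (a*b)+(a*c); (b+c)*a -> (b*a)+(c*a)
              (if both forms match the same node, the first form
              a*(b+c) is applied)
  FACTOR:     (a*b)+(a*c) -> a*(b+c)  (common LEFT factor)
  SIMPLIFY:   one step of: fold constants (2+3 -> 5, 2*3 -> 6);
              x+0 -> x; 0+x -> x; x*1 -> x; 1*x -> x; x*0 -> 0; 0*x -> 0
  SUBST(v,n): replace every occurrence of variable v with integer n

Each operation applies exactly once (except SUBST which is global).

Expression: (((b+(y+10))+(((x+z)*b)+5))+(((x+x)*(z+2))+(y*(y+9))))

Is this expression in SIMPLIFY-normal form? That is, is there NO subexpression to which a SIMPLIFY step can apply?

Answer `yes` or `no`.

Expression: (((b+(y+10))+(((x+z)*b)+5))+(((x+x)*(z+2))+(y*(y+9))))
Scanning for simplifiable subexpressions (pre-order)...
  at root: (((b+(y+10))+(((x+z)*b)+5))+(((x+x)*(z+2))+(y*(y+9)))) (not simplifiable)
  at L: ((b+(y+10))+(((x+z)*b)+5)) (not simplifiable)
  at LL: (b+(y+10)) (not simplifiable)
  at LLR: (y+10) (not simplifiable)
  at LR: (((x+z)*b)+5) (not simplifiable)
  at LRL: ((x+z)*b) (not simplifiable)
  at LRLL: (x+z) (not simplifiable)
  at R: (((x+x)*(z+2))+(y*(y+9))) (not simplifiable)
  at RL: ((x+x)*(z+2)) (not simplifiable)
  at RLL: (x+x) (not simplifiable)
  at RLR: (z+2) (not simplifiable)
  at RR: (y*(y+9)) (not simplifiable)
  at RRR: (y+9) (not simplifiable)
Result: no simplifiable subexpression found -> normal form.

Answer: yes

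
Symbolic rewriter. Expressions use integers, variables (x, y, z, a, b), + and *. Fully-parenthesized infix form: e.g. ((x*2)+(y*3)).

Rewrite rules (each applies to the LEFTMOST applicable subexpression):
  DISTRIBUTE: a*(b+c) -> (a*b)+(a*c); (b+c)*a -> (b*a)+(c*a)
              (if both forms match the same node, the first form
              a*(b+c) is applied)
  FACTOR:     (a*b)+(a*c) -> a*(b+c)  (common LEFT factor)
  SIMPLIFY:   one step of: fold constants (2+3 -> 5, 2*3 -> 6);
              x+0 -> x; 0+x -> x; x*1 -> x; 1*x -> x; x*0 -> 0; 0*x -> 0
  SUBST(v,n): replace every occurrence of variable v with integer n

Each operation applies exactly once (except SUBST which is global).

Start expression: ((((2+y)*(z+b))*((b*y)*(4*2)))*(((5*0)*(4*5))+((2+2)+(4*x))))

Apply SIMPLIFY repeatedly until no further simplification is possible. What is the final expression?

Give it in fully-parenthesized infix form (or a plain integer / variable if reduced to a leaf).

Start: ((((2+y)*(z+b))*((b*y)*(4*2)))*(((5*0)*(4*5))+((2+2)+(4*x))))
Step 1: at LRR: (4*2) -> 8; overall: ((((2+y)*(z+b))*((b*y)*(4*2)))*(((5*0)*(4*5))+((2+2)+(4*x)))) -> ((((2+y)*(z+b))*((b*y)*8))*(((5*0)*(4*5))+((2+2)+(4*x))))
Step 2: at RLL: (5*0) -> 0; overall: ((((2+y)*(z+b))*((b*y)*8))*(((5*0)*(4*5))+((2+2)+(4*x)))) -> ((((2+y)*(z+b))*((b*y)*8))*((0*(4*5))+((2+2)+(4*x))))
Step 3: at RL: (0*(4*5)) -> 0; overall: ((((2+y)*(z+b))*((b*y)*8))*((0*(4*5))+((2+2)+(4*x)))) -> ((((2+y)*(z+b))*((b*y)*8))*(0+((2+2)+(4*x))))
Step 4: at R: (0+((2+2)+(4*x))) -> ((2+2)+(4*x)); overall: ((((2+y)*(z+b))*((b*y)*8))*(0+((2+2)+(4*x)))) -> ((((2+y)*(z+b))*((b*y)*8))*((2+2)+(4*x)))
Step 5: at RL: (2+2) -> 4; overall: ((((2+y)*(z+b))*((b*y)*8))*((2+2)+(4*x))) -> ((((2+y)*(z+b))*((b*y)*8))*(4+(4*x)))
Fixed point: ((((2+y)*(z+b))*((b*y)*8))*(4+(4*x)))

Answer: ((((2+y)*(z+b))*((b*y)*8))*(4+(4*x)))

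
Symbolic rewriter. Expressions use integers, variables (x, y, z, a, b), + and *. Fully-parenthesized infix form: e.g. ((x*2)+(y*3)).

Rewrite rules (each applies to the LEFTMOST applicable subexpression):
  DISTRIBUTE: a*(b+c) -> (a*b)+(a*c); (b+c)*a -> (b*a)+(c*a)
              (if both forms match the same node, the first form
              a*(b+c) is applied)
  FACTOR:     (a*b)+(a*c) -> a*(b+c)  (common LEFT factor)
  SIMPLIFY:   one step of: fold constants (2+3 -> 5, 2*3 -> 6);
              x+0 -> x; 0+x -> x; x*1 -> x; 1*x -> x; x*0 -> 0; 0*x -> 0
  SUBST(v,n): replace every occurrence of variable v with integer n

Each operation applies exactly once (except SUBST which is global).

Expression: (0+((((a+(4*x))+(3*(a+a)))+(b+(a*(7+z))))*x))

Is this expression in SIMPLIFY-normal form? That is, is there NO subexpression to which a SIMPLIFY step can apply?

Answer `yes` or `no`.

Answer: no

Derivation:
Expression: (0+((((a+(4*x))+(3*(a+a)))+(b+(a*(7+z))))*x))
Scanning for simplifiable subexpressions (pre-order)...
  at root: (0+((((a+(4*x))+(3*(a+a)))+(b+(a*(7+z))))*x)) (SIMPLIFIABLE)
  at R: ((((a+(4*x))+(3*(a+a)))+(b+(a*(7+z))))*x) (not simplifiable)
  at RL: (((a+(4*x))+(3*(a+a)))+(b+(a*(7+z)))) (not simplifiable)
  at RLL: ((a+(4*x))+(3*(a+a))) (not simplifiable)
  at RLLL: (a+(4*x)) (not simplifiable)
  at RLLLR: (4*x) (not simplifiable)
  at RLLR: (3*(a+a)) (not simplifiable)
  at RLLRR: (a+a) (not simplifiable)
  at RLR: (b+(a*(7+z))) (not simplifiable)
  at RLRR: (a*(7+z)) (not simplifiable)
  at RLRRR: (7+z) (not simplifiable)
Found simplifiable subexpr at path root: (0+((((a+(4*x))+(3*(a+a)))+(b+(a*(7+z))))*x))
One SIMPLIFY step would give: ((((a+(4*x))+(3*(a+a)))+(b+(a*(7+z))))*x)
-> NOT in normal form.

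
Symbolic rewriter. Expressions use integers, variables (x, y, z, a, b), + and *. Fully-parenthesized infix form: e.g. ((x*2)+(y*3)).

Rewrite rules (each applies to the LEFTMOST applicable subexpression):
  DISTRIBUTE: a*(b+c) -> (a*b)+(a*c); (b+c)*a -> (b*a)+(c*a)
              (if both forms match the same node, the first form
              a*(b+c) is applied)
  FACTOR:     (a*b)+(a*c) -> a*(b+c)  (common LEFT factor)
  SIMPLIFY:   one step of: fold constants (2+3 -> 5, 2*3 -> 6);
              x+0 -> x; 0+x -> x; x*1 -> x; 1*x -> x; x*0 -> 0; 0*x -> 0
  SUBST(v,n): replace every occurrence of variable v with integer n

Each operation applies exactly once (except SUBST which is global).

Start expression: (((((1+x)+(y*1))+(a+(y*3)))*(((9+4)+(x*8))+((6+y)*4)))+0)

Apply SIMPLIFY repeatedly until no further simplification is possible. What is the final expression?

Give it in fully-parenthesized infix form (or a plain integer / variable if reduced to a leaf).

Start: (((((1+x)+(y*1))+(a+(y*3)))*(((9+4)+(x*8))+((6+y)*4)))+0)
Step 1: at root: (((((1+x)+(y*1))+(a+(y*3)))*(((9+4)+(x*8))+((6+y)*4)))+0) -> ((((1+x)+(y*1))+(a+(y*3)))*(((9+4)+(x*8))+((6+y)*4))); overall: (((((1+x)+(y*1))+(a+(y*3)))*(((9+4)+(x*8))+((6+y)*4)))+0) -> ((((1+x)+(y*1))+(a+(y*3)))*(((9+4)+(x*8))+((6+y)*4)))
Step 2: at LLR: (y*1) -> y; overall: ((((1+x)+(y*1))+(a+(y*3)))*(((9+4)+(x*8))+((6+y)*4))) -> ((((1+x)+y)+(a+(y*3)))*(((9+4)+(x*8))+((6+y)*4)))
Step 3: at RLL: (9+4) -> 13; overall: ((((1+x)+y)+(a+(y*3)))*(((9+4)+(x*8))+((6+y)*4))) -> ((((1+x)+y)+(a+(y*3)))*((13+(x*8))+((6+y)*4)))
Fixed point: ((((1+x)+y)+(a+(y*3)))*((13+(x*8))+((6+y)*4)))

Answer: ((((1+x)+y)+(a+(y*3)))*((13+(x*8))+((6+y)*4)))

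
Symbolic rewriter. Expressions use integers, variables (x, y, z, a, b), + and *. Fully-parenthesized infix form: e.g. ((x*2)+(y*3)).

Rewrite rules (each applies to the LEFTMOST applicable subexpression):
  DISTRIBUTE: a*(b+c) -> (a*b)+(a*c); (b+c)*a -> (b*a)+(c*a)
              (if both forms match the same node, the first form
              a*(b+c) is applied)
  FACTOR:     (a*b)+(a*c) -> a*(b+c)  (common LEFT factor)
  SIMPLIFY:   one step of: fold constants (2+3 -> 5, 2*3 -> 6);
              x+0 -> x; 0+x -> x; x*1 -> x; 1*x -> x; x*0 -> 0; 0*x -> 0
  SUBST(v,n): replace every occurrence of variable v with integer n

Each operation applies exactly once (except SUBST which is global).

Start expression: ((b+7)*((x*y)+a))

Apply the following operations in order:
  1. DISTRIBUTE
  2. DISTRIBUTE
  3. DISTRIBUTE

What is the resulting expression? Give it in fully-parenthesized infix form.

Answer: (((b*(x*y))+(7*(x*y)))+((b*a)+(7*a)))

Derivation:
Start: ((b+7)*((x*y)+a))
Apply DISTRIBUTE at root (target: ((b+7)*((x*y)+a))): ((b+7)*((x*y)+a)) -> (((b+7)*(x*y))+((b+7)*a))
Apply DISTRIBUTE at L (target: ((b+7)*(x*y))): (((b+7)*(x*y))+((b+7)*a)) -> (((b*(x*y))+(7*(x*y)))+((b+7)*a))
Apply DISTRIBUTE at R (target: ((b+7)*a)): (((b*(x*y))+(7*(x*y)))+((b+7)*a)) -> (((b*(x*y))+(7*(x*y)))+((b*a)+(7*a)))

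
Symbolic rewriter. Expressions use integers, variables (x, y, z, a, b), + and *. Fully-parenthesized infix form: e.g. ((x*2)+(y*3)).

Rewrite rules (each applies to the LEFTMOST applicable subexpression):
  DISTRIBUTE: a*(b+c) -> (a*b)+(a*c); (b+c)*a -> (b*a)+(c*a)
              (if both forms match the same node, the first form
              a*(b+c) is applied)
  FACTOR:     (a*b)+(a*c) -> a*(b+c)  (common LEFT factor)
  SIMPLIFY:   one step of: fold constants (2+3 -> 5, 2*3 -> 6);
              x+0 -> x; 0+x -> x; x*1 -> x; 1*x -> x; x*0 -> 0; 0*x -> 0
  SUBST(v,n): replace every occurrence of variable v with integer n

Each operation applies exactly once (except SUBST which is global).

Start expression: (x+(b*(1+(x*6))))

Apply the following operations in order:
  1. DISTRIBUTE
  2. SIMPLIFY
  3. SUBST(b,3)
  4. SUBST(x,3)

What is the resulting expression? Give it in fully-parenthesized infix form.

Answer: (3+(3+(3*(3*6))))

Derivation:
Start: (x+(b*(1+(x*6))))
Apply DISTRIBUTE at R (target: (b*(1+(x*6)))): (x+(b*(1+(x*6)))) -> (x+((b*1)+(b*(x*6))))
Apply SIMPLIFY at RL (target: (b*1)): (x+((b*1)+(b*(x*6)))) -> (x+(b+(b*(x*6))))
Apply SUBST(b,3): (x+(b+(b*(x*6)))) -> (x+(3+(3*(x*6))))
Apply SUBST(x,3): (x+(3+(3*(x*6)))) -> (3+(3+(3*(3*6))))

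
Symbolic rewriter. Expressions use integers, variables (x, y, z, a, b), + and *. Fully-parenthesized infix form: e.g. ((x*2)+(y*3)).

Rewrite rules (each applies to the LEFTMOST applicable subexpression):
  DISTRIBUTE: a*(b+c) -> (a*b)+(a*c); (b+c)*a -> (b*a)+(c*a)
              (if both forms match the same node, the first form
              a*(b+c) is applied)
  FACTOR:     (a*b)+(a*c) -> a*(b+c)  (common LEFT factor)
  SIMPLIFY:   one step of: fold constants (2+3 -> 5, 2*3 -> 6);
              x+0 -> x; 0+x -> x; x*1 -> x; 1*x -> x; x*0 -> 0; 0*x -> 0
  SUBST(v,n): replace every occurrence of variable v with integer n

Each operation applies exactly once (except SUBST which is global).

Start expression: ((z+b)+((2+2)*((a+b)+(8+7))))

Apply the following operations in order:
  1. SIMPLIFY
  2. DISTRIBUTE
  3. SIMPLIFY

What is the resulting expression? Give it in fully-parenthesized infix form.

Answer: ((z+b)+((4*(a+b))+(4*15)))

Derivation:
Start: ((z+b)+((2+2)*((a+b)+(8+7))))
Apply SIMPLIFY at RL (target: (2+2)): ((z+b)+((2+2)*((a+b)+(8+7)))) -> ((z+b)+(4*((a+b)+(8+7))))
Apply DISTRIBUTE at R (target: (4*((a+b)+(8+7)))): ((z+b)+(4*((a+b)+(8+7)))) -> ((z+b)+((4*(a+b))+(4*(8+7))))
Apply SIMPLIFY at RRR (target: (8+7)): ((z+b)+((4*(a+b))+(4*(8+7)))) -> ((z+b)+((4*(a+b))+(4*15)))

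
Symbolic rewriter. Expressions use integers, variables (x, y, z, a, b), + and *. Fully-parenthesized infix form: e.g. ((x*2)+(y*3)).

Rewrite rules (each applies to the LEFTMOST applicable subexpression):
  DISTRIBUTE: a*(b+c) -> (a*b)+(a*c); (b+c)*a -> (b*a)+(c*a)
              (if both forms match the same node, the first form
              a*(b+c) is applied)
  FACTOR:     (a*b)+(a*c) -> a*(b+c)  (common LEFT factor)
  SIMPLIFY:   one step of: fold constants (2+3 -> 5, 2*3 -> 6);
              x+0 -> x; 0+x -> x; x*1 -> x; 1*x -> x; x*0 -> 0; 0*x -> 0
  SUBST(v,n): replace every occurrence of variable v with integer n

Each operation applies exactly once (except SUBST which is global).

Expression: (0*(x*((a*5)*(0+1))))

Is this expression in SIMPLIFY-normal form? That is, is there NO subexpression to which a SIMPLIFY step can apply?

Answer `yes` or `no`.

Answer: no

Derivation:
Expression: (0*(x*((a*5)*(0+1))))
Scanning for simplifiable subexpressions (pre-order)...
  at root: (0*(x*((a*5)*(0+1)))) (SIMPLIFIABLE)
  at R: (x*((a*5)*(0+1))) (not simplifiable)
  at RR: ((a*5)*(0+1)) (not simplifiable)
  at RRL: (a*5) (not simplifiable)
  at RRR: (0+1) (SIMPLIFIABLE)
Found simplifiable subexpr at path root: (0*(x*((a*5)*(0+1))))
One SIMPLIFY step would give: 0
-> NOT in normal form.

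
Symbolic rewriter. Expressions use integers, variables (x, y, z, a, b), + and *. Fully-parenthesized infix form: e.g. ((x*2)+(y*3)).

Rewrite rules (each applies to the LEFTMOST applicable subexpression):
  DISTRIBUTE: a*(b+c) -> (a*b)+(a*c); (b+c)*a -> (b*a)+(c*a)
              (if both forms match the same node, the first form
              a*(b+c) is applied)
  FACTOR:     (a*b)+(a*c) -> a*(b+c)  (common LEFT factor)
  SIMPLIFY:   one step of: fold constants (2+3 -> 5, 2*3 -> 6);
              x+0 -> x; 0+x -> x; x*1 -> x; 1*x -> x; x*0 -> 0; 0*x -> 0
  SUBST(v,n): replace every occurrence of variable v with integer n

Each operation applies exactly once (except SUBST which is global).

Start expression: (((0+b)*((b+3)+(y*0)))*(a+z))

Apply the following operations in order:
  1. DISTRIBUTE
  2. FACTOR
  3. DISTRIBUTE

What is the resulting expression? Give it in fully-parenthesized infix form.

Answer: ((((0+b)*((b+3)+(y*0)))*a)+(((0+b)*((b+3)+(y*0)))*z))

Derivation:
Start: (((0+b)*((b+3)+(y*0)))*(a+z))
Apply DISTRIBUTE at root (target: (((0+b)*((b+3)+(y*0)))*(a+z))): (((0+b)*((b+3)+(y*0)))*(a+z)) -> ((((0+b)*((b+3)+(y*0)))*a)+(((0+b)*((b+3)+(y*0)))*z))
Apply FACTOR at root (target: ((((0+b)*((b+3)+(y*0)))*a)+(((0+b)*((b+3)+(y*0)))*z))): ((((0+b)*((b+3)+(y*0)))*a)+(((0+b)*((b+3)+(y*0)))*z)) -> (((0+b)*((b+3)+(y*0)))*(a+z))
Apply DISTRIBUTE at root (target: (((0+b)*((b+3)+(y*0)))*(a+z))): (((0+b)*((b+3)+(y*0)))*(a+z)) -> ((((0+b)*((b+3)+(y*0)))*a)+(((0+b)*((b+3)+(y*0)))*z))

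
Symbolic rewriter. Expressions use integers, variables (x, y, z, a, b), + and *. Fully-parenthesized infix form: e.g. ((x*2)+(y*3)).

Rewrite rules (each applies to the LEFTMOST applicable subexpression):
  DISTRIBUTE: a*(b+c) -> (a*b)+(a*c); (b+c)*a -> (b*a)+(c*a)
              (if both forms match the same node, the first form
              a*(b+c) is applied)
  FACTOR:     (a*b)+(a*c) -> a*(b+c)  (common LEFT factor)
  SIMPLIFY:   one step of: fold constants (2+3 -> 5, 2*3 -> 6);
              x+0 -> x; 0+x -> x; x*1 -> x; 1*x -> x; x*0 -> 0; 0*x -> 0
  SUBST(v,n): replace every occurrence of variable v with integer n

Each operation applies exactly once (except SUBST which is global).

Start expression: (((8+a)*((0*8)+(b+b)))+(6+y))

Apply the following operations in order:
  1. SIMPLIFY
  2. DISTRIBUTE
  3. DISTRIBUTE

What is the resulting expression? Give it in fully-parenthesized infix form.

Answer: ((((8*0)+(a*0))+((8+a)*(b+b)))+(6+y))

Derivation:
Start: (((8+a)*((0*8)+(b+b)))+(6+y))
Apply SIMPLIFY at LRL (target: (0*8)): (((8+a)*((0*8)+(b+b)))+(6+y)) -> (((8+a)*(0+(b+b)))+(6+y))
Apply DISTRIBUTE at L (target: ((8+a)*(0+(b+b)))): (((8+a)*(0+(b+b)))+(6+y)) -> ((((8+a)*0)+((8+a)*(b+b)))+(6+y))
Apply DISTRIBUTE at LL (target: ((8+a)*0)): ((((8+a)*0)+((8+a)*(b+b)))+(6+y)) -> ((((8*0)+(a*0))+((8+a)*(b+b)))+(6+y))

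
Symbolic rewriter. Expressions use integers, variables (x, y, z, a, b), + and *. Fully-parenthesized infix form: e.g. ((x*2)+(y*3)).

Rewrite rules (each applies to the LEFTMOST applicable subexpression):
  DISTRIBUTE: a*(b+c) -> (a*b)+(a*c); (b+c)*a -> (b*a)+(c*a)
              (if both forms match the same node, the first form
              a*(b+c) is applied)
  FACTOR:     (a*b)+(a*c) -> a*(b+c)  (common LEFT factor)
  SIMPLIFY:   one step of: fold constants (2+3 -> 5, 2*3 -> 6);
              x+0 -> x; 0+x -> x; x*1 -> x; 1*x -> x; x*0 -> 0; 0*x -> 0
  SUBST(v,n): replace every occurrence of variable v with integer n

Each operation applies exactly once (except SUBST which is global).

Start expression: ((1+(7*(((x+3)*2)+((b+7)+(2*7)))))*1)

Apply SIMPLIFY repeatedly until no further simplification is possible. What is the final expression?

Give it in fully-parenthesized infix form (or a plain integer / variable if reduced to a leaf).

Answer: (1+(7*(((x+3)*2)+((b+7)+14))))

Derivation:
Start: ((1+(7*(((x+3)*2)+((b+7)+(2*7)))))*1)
Step 1: at root: ((1+(7*(((x+3)*2)+((b+7)+(2*7)))))*1) -> (1+(7*(((x+3)*2)+((b+7)+(2*7))))); overall: ((1+(7*(((x+3)*2)+((b+7)+(2*7)))))*1) -> (1+(7*(((x+3)*2)+((b+7)+(2*7)))))
Step 2: at RRRR: (2*7) -> 14; overall: (1+(7*(((x+3)*2)+((b+7)+(2*7))))) -> (1+(7*(((x+3)*2)+((b+7)+14))))
Fixed point: (1+(7*(((x+3)*2)+((b+7)+14))))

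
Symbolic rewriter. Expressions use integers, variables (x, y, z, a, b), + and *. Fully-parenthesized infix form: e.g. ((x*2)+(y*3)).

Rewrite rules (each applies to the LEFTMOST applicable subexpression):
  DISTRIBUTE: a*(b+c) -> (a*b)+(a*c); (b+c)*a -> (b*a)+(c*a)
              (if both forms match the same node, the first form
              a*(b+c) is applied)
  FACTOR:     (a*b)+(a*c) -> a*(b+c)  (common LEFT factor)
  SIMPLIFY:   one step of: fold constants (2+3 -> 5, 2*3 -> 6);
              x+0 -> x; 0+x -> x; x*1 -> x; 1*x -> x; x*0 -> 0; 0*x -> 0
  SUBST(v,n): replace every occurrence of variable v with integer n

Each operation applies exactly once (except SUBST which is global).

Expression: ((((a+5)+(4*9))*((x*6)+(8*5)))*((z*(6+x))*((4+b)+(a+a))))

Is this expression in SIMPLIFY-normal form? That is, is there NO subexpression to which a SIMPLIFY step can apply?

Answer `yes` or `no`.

Expression: ((((a+5)+(4*9))*((x*6)+(8*5)))*((z*(6+x))*((4+b)+(a+a))))
Scanning for simplifiable subexpressions (pre-order)...
  at root: ((((a+5)+(4*9))*((x*6)+(8*5)))*((z*(6+x))*((4+b)+(a+a)))) (not simplifiable)
  at L: (((a+5)+(4*9))*((x*6)+(8*5))) (not simplifiable)
  at LL: ((a+5)+(4*9)) (not simplifiable)
  at LLL: (a+5) (not simplifiable)
  at LLR: (4*9) (SIMPLIFIABLE)
  at LR: ((x*6)+(8*5)) (not simplifiable)
  at LRL: (x*6) (not simplifiable)
  at LRR: (8*5) (SIMPLIFIABLE)
  at R: ((z*(6+x))*((4+b)+(a+a))) (not simplifiable)
  at RL: (z*(6+x)) (not simplifiable)
  at RLR: (6+x) (not simplifiable)
  at RR: ((4+b)+(a+a)) (not simplifiable)
  at RRL: (4+b) (not simplifiable)
  at RRR: (a+a) (not simplifiable)
Found simplifiable subexpr at path LLR: (4*9)
One SIMPLIFY step would give: ((((a+5)+36)*((x*6)+(8*5)))*((z*(6+x))*((4+b)+(a+a))))
-> NOT in normal form.

Answer: no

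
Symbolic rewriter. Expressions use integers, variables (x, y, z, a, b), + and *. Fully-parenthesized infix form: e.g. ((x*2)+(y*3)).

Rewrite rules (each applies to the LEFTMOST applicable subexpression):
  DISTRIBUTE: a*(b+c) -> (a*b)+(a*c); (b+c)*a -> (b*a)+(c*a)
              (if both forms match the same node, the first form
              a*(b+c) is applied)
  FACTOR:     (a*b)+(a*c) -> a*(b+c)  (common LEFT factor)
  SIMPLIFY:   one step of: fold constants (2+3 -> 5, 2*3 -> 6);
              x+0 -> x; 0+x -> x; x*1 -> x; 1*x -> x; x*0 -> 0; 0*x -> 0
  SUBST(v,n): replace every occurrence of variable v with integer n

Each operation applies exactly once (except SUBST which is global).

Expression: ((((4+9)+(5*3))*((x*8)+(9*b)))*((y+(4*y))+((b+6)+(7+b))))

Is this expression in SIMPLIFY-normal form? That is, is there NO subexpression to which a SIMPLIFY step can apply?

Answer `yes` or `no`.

Expression: ((((4+9)+(5*3))*((x*8)+(9*b)))*((y+(4*y))+((b+6)+(7+b))))
Scanning for simplifiable subexpressions (pre-order)...
  at root: ((((4+9)+(5*3))*((x*8)+(9*b)))*((y+(4*y))+((b+6)+(7+b)))) (not simplifiable)
  at L: (((4+9)+(5*3))*((x*8)+(9*b))) (not simplifiable)
  at LL: ((4+9)+(5*3)) (not simplifiable)
  at LLL: (4+9) (SIMPLIFIABLE)
  at LLR: (5*3) (SIMPLIFIABLE)
  at LR: ((x*8)+(9*b)) (not simplifiable)
  at LRL: (x*8) (not simplifiable)
  at LRR: (9*b) (not simplifiable)
  at R: ((y+(4*y))+((b+6)+(7+b))) (not simplifiable)
  at RL: (y+(4*y)) (not simplifiable)
  at RLR: (4*y) (not simplifiable)
  at RR: ((b+6)+(7+b)) (not simplifiable)
  at RRL: (b+6) (not simplifiable)
  at RRR: (7+b) (not simplifiable)
Found simplifiable subexpr at path LLL: (4+9)
One SIMPLIFY step would give: (((13+(5*3))*((x*8)+(9*b)))*((y+(4*y))+((b+6)+(7+b))))
-> NOT in normal form.

Answer: no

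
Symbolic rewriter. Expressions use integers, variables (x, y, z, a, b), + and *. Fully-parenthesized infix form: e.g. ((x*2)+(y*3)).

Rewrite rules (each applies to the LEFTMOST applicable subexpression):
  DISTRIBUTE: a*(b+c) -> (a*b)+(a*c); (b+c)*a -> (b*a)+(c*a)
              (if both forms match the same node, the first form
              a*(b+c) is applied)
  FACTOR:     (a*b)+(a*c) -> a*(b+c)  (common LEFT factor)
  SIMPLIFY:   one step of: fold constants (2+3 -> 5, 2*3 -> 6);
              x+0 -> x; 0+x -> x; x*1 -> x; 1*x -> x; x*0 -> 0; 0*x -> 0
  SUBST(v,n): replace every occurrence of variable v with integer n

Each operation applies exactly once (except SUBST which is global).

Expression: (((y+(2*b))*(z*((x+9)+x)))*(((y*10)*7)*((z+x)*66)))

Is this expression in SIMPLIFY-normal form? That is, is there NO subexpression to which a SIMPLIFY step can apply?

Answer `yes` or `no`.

Answer: yes

Derivation:
Expression: (((y+(2*b))*(z*((x+9)+x)))*(((y*10)*7)*((z+x)*66)))
Scanning for simplifiable subexpressions (pre-order)...
  at root: (((y+(2*b))*(z*((x+9)+x)))*(((y*10)*7)*((z+x)*66))) (not simplifiable)
  at L: ((y+(2*b))*(z*((x+9)+x))) (not simplifiable)
  at LL: (y+(2*b)) (not simplifiable)
  at LLR: (2*b) (not simplifiable)
  at LR: (z*((x+9)+x)) (not simplifiable)
  at LRR: ((x+9)+x) (not simplifiable)
  at LRRL: (x+9) (not simplifiable)
  at R: (((y*10)*7)*((z+x)*66)) (not simplifiable)
  at RL: ((y*10)*7) (not simplifiable)
  at RLL: (y*10) (not simplifiable)
  at RR: ((z+x)*66) (not simplifiable)
  at RRL: (z+x) (not simplifiable)
Result: no simplifiable subexpression found -> normal form.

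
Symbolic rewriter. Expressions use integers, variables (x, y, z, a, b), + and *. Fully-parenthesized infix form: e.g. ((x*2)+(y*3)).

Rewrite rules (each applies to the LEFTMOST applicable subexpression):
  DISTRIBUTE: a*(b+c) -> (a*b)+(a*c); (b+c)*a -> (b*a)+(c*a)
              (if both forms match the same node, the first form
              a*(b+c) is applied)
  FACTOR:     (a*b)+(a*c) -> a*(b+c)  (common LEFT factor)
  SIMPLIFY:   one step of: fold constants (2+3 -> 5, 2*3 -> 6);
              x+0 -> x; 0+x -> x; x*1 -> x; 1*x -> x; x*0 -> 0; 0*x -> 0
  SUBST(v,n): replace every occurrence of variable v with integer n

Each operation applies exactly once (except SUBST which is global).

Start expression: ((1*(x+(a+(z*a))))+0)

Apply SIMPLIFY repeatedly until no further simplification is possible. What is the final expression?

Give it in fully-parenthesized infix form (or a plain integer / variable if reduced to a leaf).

Answer: (x+(a+(z*a)))

Derivation:
Start: ((1*(x+(a+(z*a))))+0)
Step 1: at root: ((1*(x+(a+(z*a))))+0) -> (1*(x+(a+(z*a)))); overall: ((1*(x+(a+(z*a))))+0) -> (1*(x+(a+(z*a))))
Step 2: at root: (1*(x+(a+(z*a)))) -> (x+(a+(z*a))); overall: (1*(x+(a+(z*a)))) -> (x+(a+(z*a)))
Fixed point: (x+(a+(z*a)))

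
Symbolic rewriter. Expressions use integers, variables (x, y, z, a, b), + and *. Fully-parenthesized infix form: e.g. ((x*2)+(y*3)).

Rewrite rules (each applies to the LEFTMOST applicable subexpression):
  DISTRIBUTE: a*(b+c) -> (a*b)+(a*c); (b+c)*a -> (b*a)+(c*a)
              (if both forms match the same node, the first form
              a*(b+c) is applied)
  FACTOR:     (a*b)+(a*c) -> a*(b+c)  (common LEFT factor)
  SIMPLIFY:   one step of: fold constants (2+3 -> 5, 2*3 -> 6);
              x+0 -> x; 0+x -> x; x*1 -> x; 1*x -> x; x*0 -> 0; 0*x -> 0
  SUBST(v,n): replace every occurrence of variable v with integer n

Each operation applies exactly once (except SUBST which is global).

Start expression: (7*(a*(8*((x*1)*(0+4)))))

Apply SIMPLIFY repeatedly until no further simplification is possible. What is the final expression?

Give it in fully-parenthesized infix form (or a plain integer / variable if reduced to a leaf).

Answer: (7*(a*(8*(x*4))))

Derivation:
Start: (7*(a*(8*((x*1)*(0+4)))))
Step 1: at RRRL: (x*1) -> x; overall: (7*(a*(8*((x*1)*(0+4))))) -> (7*(a*(8*(x*(0+4)))))
Step 2: at RRRR: (0+4) -> 4; overall: (7*(a*(8*(x*(0+4))))) -> (7*(a*(8*(x*4))))
Fixed point: (7*(a*(8*(x*4))))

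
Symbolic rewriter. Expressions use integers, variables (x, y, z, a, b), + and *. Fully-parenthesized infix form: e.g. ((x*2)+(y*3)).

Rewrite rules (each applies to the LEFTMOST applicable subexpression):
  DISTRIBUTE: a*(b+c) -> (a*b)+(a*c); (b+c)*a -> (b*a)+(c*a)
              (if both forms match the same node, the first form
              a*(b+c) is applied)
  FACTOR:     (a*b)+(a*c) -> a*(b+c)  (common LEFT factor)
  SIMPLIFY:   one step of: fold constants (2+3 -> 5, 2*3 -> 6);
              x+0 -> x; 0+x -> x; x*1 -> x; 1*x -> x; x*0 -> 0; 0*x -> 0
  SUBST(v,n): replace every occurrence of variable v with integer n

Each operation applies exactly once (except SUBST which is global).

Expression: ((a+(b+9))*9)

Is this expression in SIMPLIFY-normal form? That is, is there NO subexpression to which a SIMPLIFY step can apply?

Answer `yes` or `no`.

Answer: yes

Derivation:
Expression: ((a+(b+9))*9)
Scanning for simplifiable subexpressions (pre-order)...
  at root: ((a+(b+9))*9) (not simplifiable)
  at L: (a+(b+9)) (not simplifiable)
  at LR: (b+9) (not simplifiable)
Result: no simplifiable subexpression found -> normal form.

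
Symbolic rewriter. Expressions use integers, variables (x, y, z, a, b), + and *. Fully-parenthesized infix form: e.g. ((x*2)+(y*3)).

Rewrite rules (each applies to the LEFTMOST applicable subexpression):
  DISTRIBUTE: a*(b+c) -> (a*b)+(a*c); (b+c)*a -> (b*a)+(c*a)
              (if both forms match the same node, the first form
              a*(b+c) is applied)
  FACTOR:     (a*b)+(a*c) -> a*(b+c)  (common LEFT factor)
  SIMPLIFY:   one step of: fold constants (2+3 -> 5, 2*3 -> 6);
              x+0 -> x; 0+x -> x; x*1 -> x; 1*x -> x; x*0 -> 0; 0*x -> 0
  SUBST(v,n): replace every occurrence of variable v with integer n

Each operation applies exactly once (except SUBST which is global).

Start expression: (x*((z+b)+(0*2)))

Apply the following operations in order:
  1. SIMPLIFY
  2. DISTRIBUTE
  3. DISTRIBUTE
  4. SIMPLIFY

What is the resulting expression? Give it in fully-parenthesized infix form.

Start: (x*((z+b)+(0*2)))
Apply SIMPLIFY at RR (target: (0*2)): (x*((z+b)+(0*2))) -> (x*((z+b)+0))
Apply DISTRIBUTE at root (target: (x*((z+b)+0))): (x*((z+b)+0)) -> ((x*(z+b))+(x*0))
Apply DISTRIBUTE at L (target: (x*(z+b))): ((x*(z+b))+(x*0)) -> (((x*z)+(x*b))+(x*0))
Apply SIMPLIFY at R (target: (x*0)): (((x*z)+(x*b))+(x*0)) -> (((x*z)+(x*b))+0)

Answer: (((x*z)+(x*b))+0)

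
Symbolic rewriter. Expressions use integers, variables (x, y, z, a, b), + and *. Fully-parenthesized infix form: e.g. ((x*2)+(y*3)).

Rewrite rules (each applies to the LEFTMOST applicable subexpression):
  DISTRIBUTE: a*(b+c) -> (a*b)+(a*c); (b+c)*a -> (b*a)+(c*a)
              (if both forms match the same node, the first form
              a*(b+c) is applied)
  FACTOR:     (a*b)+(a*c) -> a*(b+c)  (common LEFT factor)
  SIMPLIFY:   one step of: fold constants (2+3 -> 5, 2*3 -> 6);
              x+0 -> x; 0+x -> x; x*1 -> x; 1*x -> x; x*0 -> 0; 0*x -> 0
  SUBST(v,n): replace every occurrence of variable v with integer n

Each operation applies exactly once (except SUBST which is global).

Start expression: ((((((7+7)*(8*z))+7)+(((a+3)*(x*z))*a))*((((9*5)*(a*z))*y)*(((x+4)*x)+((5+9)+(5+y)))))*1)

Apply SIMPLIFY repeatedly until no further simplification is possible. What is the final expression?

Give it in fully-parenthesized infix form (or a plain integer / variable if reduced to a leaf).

Answer: ((((14*(8*z))+7)+(((a+3)*(x*z))*a))*(((45*(a*z))*y)*(((x+4)*x)+(14+(5+y)))))

Derivation:
Start: ((((((7+7)*(8*z))+7)+(((a+3)*(x*z))*a))*((((9*5)*(a*z))*y)*(((x+4)*x)+((5+9)+(5+y)))))*1)
Step 1: at root: ((((((7+7)*(8*z))+7)+(((a+3)*(x*z))*a))*((((9*5)*(a*z))*y)*(((x+4)*x)+((5+9)+(5+y)))))*1) -> (((((7+7)*(8*z))+7)+(((a+3)*(x*z))*a))*((((9*5)*(a*z))*y)*(((x+4)*x)+((5+9)+(5+y))))); overall: ((((((7+7)*(8*z))+7)+(((a+3)*(x*z))*a))*((((9*5)*(a*z))*y)*(((x+4)*x)+((5+9)+(5+y)))))*1) -> (((((7+7)*(8*z))+7)+(((a+3)*(x*z))*a))*((((9*5)*(a*z))*y)*(((x+4)*x)+((5+9)+(5+y)))))
Step 2: at LLLL: (7+7) -> 14; overall: (((((7+7)*(8*z))+7)+(((a+3)*(x*z))*a))*((((9*5)*(a*z))*y)*(((x+4)*x)+((5+9)+(5+y))))) -> ((((14*(8*z))+7)+(((a+3)*(x*z))*a))*((((9*5)*(a*z))*y)*(((x+4)*x)+((5+9)+(5+y)))))
Step 3: at RLLL: (9*5) -> 45; overall: ((((14*(8*z))+7)+(((a+3)*(x*z))*a))*((((9*5)*(a*z))*y)*(((x+4)*x)+((5+9)+(5+y))))) -> ((((14*(8*z))+7)+(((a+3)*(x*z))*a))*(((45*(a*z))*y)*(((x+4)*x)+((5+9)+(5+y)))))
Step 4: at RRRL: (5+9) -> 14; overall: ((((14*(8*z))+7)+(((a+3)*(x*z))*a))*(((45*(a*z))*y)*(((x+4)*x)+((5+9)+(5+y))))) -> ((((14*(8*z))+7)+(((a+3)*(x*z))*a))*(((45*(a*z))*y)*(((x+4)*x)+(14+(5+y)))))
Fixed point: ((((14*(8*z))+7)+(((a+3)*(x*z))*a))*(((45*(a*z))*y)*(((x+4)*x)+(14+(5+y)))))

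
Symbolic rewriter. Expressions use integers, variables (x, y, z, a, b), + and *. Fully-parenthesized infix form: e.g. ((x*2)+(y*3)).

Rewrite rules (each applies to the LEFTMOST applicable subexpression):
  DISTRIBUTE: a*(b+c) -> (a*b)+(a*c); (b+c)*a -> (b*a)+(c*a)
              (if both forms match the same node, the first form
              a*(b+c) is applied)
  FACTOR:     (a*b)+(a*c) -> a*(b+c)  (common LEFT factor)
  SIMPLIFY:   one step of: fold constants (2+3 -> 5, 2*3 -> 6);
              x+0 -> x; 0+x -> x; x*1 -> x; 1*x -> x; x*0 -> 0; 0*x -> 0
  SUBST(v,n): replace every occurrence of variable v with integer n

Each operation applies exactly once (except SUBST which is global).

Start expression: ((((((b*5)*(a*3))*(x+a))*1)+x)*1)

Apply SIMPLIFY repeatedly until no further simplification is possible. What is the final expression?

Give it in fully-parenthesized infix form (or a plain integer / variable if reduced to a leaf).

Start: ((((((b*5)*(a*3))*(x+a))*1)+x)*1)
Step 1: at root: ((((((b*5)*(a*3))*(x+a))*1)+x)*1) -> (((((b*5)*(a*3))*(x+a))*1)+x); overall: ((((((b*5)*(a*3))*(x+a))*1)+x)*1) -> (((((b*5)*(a*3))*(x+a))*1)+x)
Step 2: at L: ((((b*5)*(a*3))*(x+a))*1) -> (((b*5)*(a*3))*(x+a)); overall: (((((b*5)*(a*3))*(x+a))*1)+x) -> ((((b*5)*(a*3))*(x+a))+x)
Fixed point: ((((b*5)*(a*3))*(x+a))+x)

Answer: ((((b*5)*(a*3))*(x+a))+x)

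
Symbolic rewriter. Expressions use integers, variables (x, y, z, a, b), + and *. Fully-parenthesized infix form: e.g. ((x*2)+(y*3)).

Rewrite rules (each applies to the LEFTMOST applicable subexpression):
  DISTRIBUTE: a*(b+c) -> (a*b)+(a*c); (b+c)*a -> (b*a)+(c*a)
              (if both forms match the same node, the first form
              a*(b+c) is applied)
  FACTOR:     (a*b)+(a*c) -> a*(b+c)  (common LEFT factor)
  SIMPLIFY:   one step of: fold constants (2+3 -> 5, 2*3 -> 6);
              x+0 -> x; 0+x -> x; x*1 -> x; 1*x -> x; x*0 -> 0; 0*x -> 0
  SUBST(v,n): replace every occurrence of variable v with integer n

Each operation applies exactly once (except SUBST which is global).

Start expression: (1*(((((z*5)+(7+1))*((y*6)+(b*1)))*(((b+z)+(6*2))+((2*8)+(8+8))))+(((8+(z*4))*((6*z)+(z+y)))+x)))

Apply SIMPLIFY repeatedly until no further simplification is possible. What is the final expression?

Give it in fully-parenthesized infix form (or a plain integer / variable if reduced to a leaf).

Start: (1*(((((z*5)+(7+1))*((y*6)+(b*1)))*(((b+z)+(6*2))+((2*8)+(8+8))))+(((8+(z*4))*((6*z)+(z+y)))+x)))
Step 1: at root: (1*(((((z*5)+(7+1))*((y*6)+(b*1)))*(((b+z)+(6*2))+((2*8)+(8+8))))+(((8+(z*4))*((6*z)+(z+y)))+x))) -> (((((z*5)+(7+1))*((y*6)+(b*1)))*(((b+z)+(6*2))+((2*8)+(8+8))))+(((8+(z*4))*((6*z)+(z+y)))+x)); overall: (1*(((((z*5)+(7+1))*((y*6)+(b*1)))*(((b+z)+(6*2))+((2*8)+(8+8))))+(((8+(z*4))*((6*z)+(z+y)))+x))) -> (((((z*5)+(7+1))*((y*6)+(b*1)))*(((b+z)+(6*2))+((2*8)+(8+8))))+(((8+(z*4))*((6*z)+(z+y)))+x))
Step 2: at LLLR: (7+1) -> 8; overall: (((((z*5)+(7+1))*((y*6)+(b*1)))*(((b+z)+(6*2))+((2*8)+(8+8))))+(((8+(z*4))*((6*z)+(z+y)))+x)) -> (((((z*5)+8)*((y*6)+(b*1)))*(((b+z)+(6*2))+((2*8)+(8+8))))+(((8+(z*4))*((6*z)+(z+y)))+x))
Step 3: at LLRR: (b*1) -> b; overall: (((((z*5)+8)*((y*6)+(b*1)))*(((b+z)+(6*2))+((2*8)+(8+8))))+(((8+(z*4))*((6*z)+(z+y)))+x)) -> (((((z*5)+8)*((y*6)+b))*(((b+z)+(6*2))+((2*8)+(8+8))))+(((8+(z*4))*((6*z)+(z+y)))+x))
Step 4: at LRLR: (6*2) -> 12; overall: (((((z*5)+8)*((y*6)+b))*(((b+z)+(6*2))+((2*8)+(8+8))))+(((8+(z*4))*((6*z)+(z+y)))+x)) -> (((((z*5)+8)*((y*6)+b))*(((b+z)+12)+((2*8)+(8+8))))+(((8+(z*4))*((6*z)+(z+y)))+x))
Step 5: at LRRL: (2*8) -> 16; overall: (((((z*5)+8)*((y*6)+b))*(((b+z)+12)+((2*8)+(8+8))))+(((8+(z*4))*((6*z)+(z+y)))+x)) -> (((((z*5)+8)*((y*6)+b))*(((b+z)+12)+(16+(8+8))))+(((8+(z*4))*((6*z)+(z+y)))+x))
Step 6: at LRRR: (8+8) -> 16; overall: (((((z*5)+8)*((y*6)+b))*(((b+z)+12)+(16+(8+8))))+(((8+(z*4))*((6*z)+(z+y)))+x)) -> (((((z*5)+8)*((y*6)+b))*(((b+z)+12)+(16+16)))+(((8+(z*4))*((6*z)+(z+y)))+x))
Step 7: at LRR: (16+16) -> 32; overall: (((((z*5)+8)*((y*6)+b))*(((b+z)+12)+(16+16)))+(((8+(z*4))*((6*z)+(z+y)))+x)) -> (((((z*5)+8)*((y*6)+b))*(((b+z)+12)+32))+(((8+(z*4))*((6*z)+(z+y)))+x))
Fixed point: (((((z*5)+8)*((y*6)+b))*(((b+z)+12)+32))+(((8+(z*4))*((6*z)+(z+y)))+x))

Answer: (((((z*5)+8)*((y*6)+b))*(((b+z)+12)+32))+(((8+(z*4))*((6*z)+(z+y)))+x))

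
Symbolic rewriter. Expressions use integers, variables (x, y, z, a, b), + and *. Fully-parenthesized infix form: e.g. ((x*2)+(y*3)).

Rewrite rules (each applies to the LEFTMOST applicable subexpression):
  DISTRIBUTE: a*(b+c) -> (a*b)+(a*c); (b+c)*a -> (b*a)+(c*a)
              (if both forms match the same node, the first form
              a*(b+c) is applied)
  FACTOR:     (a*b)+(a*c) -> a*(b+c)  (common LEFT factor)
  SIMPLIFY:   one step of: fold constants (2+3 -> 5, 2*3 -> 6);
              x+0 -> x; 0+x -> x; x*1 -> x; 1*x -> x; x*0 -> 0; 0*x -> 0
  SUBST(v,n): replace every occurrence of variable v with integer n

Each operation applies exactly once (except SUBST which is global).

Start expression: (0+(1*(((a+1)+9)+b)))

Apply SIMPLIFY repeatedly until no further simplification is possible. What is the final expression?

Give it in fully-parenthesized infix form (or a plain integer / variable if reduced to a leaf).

Answer: (((a+1)+9)+b)

Derivation:
Start: (0+(1*(((a+1)+9)+b)))
Step 1: at root: (0+(1*(((a+1)+9)+b))) -> (1*(((a+1)+9)+b)); overall: (0+(1*(((a+1)+9)+b))) -> (1*(((a+1)+9)+b))
Step 2: at root: (1*(((a+1)+9)+b)) -> (((a+1)+9)+b); overall: (1*(((a+1)+9)+b)) -> (((a+1)+9)+b)
Fixed point: (((a+1)+9)+b)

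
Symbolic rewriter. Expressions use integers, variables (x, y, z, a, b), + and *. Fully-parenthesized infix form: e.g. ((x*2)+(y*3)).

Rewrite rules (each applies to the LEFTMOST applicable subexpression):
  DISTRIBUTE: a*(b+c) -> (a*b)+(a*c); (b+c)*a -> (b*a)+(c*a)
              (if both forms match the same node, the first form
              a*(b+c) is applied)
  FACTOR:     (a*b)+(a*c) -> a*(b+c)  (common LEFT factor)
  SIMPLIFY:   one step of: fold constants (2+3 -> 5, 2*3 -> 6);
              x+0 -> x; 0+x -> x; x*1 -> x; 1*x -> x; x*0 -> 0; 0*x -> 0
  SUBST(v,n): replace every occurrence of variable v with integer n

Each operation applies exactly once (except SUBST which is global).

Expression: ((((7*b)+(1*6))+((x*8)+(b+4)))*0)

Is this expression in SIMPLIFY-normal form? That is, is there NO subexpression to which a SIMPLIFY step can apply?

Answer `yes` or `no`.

Answer: no

Derivation:
Expression: ((((7*b)+(1*6))+((x*8)+(b+4)))*0)
Scanning for simplifiable subexpressions (pre-order)...
  at root: ((((7*b)+(1*6))+((x*8)+(b+4)))*0) (SIMPLIFIABLE)
  at L: (((7*b)+(1*6))+((x*8)+(b+4))) (not simplifiable)
  at LL: ((7*b)+(1*6)) (not simplifiable)
  at LLL: (7*b) (not simplifiable)
  at LLR: (1*6) (SIMPLIFIABLE)
  at LR: ((x*8)+(b+4)) (not simplifiable)
  at LRL: (x*8) (not simplifiable)
  at LRR: (b+4) (not simplifiable)
Found simplifiable subexpr at path root: ((((7*b)+(1*6))+((x*8)+(b+4)))*0)
One SIMPLIFY step would give: 0
-> NOT in normal form.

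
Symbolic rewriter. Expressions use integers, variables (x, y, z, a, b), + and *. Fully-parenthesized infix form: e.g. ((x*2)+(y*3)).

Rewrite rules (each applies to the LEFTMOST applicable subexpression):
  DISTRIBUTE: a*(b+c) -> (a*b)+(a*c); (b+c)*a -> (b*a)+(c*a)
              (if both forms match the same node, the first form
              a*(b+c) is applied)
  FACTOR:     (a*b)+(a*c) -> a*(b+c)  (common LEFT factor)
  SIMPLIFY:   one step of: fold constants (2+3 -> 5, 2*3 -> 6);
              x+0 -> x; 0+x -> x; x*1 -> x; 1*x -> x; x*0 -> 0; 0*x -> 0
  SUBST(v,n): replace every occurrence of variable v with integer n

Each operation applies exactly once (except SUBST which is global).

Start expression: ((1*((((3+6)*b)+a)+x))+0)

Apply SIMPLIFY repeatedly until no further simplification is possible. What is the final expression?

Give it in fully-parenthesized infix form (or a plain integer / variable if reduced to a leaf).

Answer: (((9*b)+a)+x)

Derivation:
Start: ((1*((((3+6)*b)+a)+x))+0)
Step 1: at root: ((1*((((3+6)*b)+a)+x))+0) -> (1*((((3+6)*b)+a)+x)); overall: ((1*((((3+6)*b)+a)+x))+0) -> (1*((((3+6)*b)+a)+x))
Step 2: at root: (1*((((3+6)*b)+a)+x)) -> ((((3+6)*b)+a)+x); overall: (1*((((3+6)*b)+a)+x)) -> ((((3+6)*b)+a)+x)
Step 3: at LLL: (3+6) -> 9; overall: ((((3+6)*b)+a)+x) -> (((9*b)+a)+x)
Fixed point: (((9*b)+a)+x)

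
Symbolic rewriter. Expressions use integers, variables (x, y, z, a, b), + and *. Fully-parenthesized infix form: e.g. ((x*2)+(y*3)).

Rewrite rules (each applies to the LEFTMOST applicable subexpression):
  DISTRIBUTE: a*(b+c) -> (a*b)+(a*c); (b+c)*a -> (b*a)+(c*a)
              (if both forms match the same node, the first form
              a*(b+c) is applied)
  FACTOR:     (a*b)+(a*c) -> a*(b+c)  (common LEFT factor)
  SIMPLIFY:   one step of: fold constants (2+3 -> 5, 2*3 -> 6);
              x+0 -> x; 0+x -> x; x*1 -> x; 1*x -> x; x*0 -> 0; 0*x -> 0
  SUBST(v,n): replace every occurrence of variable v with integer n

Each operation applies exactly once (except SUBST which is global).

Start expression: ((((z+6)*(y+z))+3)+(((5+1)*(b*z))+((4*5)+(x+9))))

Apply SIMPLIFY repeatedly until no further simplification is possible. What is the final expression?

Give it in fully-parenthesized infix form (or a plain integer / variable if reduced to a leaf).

Start: ((((z+6)*(y+z))+3)+(((5+1)*(b*z))+((4*5)+(x+9))))
Step 1: at RLL: (5+1) -> 6; overall: ((((z+6)*(y+z))+3)+(((5+1)*(b*z))+((4*5)+(x+9)))) -> ((((z+6)*(y+z))+3)+((6*(b*z))+((4*5)+(x+9))))
Step 2: at RRL: (4*5) -> 20; overall: ((((z+6)*(y+z))+3)+((6*(b*z))+((4*5)+(x+9)))) -> ((((z+6)*(y+z))+3)+((6*(b*z))+(20+(x+9))))
Fixed point: ((((z+6)*(y+z))+3)+((6*(b*z))+(20+(x+9))))

Answer: ((((z+6)*(y+z))+3)+((6*(b*z))+(20+(x+9))))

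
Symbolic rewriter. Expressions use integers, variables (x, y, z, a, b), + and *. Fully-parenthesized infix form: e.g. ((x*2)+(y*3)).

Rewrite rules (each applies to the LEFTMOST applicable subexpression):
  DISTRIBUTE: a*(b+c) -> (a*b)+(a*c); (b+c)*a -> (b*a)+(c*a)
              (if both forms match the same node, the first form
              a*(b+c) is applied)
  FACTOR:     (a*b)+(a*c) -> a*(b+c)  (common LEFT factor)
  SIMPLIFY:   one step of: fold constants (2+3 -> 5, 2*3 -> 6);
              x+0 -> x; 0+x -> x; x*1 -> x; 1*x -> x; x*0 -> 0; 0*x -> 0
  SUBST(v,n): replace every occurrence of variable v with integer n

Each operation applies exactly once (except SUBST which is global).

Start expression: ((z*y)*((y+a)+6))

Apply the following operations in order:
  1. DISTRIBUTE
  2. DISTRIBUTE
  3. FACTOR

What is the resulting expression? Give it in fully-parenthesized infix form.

Answer: (((z*y)*(y+a))+((z*y)*6))

Derivation:
Start: ((z*y)*((y+a)+6))
Apply DISTRIBUTE at root (target: ((z*y)*((y+a)+6))): ((z*y)*((y+a)+6)) -> (((z*y)*(y+a))+((z*y)*6))
Apply DISTRIBUTE at L (target: ((z*y)*(y+a))): (((z*y)*(y+a))+((z*y)*6)) -> ((((z*y)*y)+((z*y)*a))+((z*y)*6))
Apply FACTOR at L (target: (((z*y)*y)+((z*y)*a))): ((((z*y)*y)+((z*y)*a))+((z*y)*6)) -> (((z*y)*(y+a))+((z*y)*6))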